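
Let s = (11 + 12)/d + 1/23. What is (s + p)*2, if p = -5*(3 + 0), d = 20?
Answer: -6351/230 ≈ -27.613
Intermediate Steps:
p = -15 (p = -5*3 = -15)
s = 549/460 (s = (11 + 12)/20 + 1/23 = 23*(1/20) + 1*(1/23) = 23/20 + 1/23 = 549/460 ≈ 1.1935)
(s + p)*2 = (549/460 - 15)*2 = -6351/460*2 = -6351/230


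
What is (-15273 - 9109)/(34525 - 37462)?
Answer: 24382/2937 ≈ 8.3017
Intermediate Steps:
(-15273 - 9109)/(34525 - 37462) = -24382/(-2937) = -24382*(-1/2937) = 24382/2937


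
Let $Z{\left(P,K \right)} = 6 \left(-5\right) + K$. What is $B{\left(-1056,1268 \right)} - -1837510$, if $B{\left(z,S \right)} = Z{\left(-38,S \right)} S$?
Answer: $3407294$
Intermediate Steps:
$Z{\left(P,K \right)} = -30 + K$
$B{\left(z,S \right)} = S \left(-30 + S\right)$ ($B{\left(z,S \right)} = \left(-30 + S\right) S = S \left(-30 + S\right)$)
$B{\left(-1056,1268 \right)} - -1837510 = 1268 \left(-30 + 1268\right) - -1837510 = 1268 \cdot 1238 + 1837510 = 1569784 + 1837510 = 3407294$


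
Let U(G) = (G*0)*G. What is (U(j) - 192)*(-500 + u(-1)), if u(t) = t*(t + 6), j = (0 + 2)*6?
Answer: 96960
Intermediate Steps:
j = 12 (j = 2*6 = 12)
u(t) = t*(6 + t)
U(G) = 0 (U(G) = 0*G = 0)
(U(j) - 192)*(-500 + u(-1)) = (0 - 192)*(-500 - (6 - 1)) = -192*(-500 - 1*5) = -192*(-500 - 5) = -192*(-505) = 96960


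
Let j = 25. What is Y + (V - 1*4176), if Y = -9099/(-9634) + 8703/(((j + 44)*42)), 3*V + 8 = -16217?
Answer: -22289830894/2326611 ≈ -9580.4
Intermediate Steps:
V = -16225/3 (V = -8/3 + (⅓)*(-16217) = -8/3 - 16217/3 = -16225/3 ≈ -5408.3)
Y = 3061489/775537 (Y = -9099/(-9634) + 8703/(((25 + 44)*42)) = -9099*(-1/9634) + 8703/((69*42)) = 9099/9634 + 8703/2898 = 9099/9634 + 8703*(1/2898) = 9099/9634 + 967/322 = 3061489/775537 ≈ 3.9476)
Y + (V - 1*4176) = 3061489/775537 + (-16225/3 - 1*4176) = 3061489/775537 + (-16225/3 - 4176) = 3061489/775537 - 28753/3 = -22289830894/2326611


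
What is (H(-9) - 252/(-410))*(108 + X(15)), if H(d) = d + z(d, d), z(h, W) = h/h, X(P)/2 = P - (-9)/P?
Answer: -1053744/1025 ≈ -1028.0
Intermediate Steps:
X(P) = 2*P + 18/P (X(P) = 2*(P - (-9)/P) = 2*(P + 9/P) = 2*P + 18/P)
z(h, W) = 1
H(d) = 1 + d (H(d) = d + 1 = 1 + d)
(H(-9) - 252/(-410))*(108 + X(15)) = ((1 - 9) - 252/(-410))*(108 + (2*15 + 18/15)) = (-8 - 252*(-1/410))*(108 + (30 + 18*(1/15))) = (-8 + 126/205)*(108 + (30 + 6/5)) = -1514*(108 + 156/5)/205 = -1514/205*696/5 = -1053744/1025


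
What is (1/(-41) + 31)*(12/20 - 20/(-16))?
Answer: 4699/82 ≈ 57.305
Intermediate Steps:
(1/(-41) + 31)*(12/20 - 20/(-16)) = (-1/41 + 31)*(12*(1/20) - 20*(-1/16)) = 1270*(3/5 + 5/4)/41 = (1270/41)*(37/20) = 4699/82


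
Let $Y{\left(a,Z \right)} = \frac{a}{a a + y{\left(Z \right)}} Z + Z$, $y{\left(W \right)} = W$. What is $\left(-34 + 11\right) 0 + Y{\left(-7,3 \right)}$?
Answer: $\frac{135}{52} \approx 2.5962$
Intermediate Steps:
$Y{\left(a,Z \right)} = Z + \frac{Z a}{Z + a^{2}}$ ($Y{\left(a,Z \right)} = \frac{a}{a a + Z} Z + Z = \frac{a}{a^{2} + Z} Z + Z = \frac{a}{Z + a^{2}} Z + Z = \frac{Z a}{Z + a^{2}} + Z = Z + \frac{Z a}{Z + a^{2}}$)
$\left(-34 + 11\right) 0 + Y{\left(-7,3 \right)} = \left(-34 + 11\right) 0 + \frac{3 \left(3 - 7 + \left(-7\right)^{2}\right)}{3 + \left(-7\right)^{2}} = \left(-23\right) 0 + \frac{3 \left(3 - 7 + 49\right)}{3 + 49} = 0 + 3 \cdot \frac{1}{52} \cdot 45 = 0 + \frac{135}{52} = \frac{135}{52}$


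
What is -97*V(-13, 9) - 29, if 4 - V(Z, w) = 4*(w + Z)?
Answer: -1969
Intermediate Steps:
V(Z, w) = 4 - 4*Z - 4*w (V(Z, w) = 4 - 4*(w + Z) = 4 - 4*(Z + w) = 4 - (4*Z + 4*w) = 4 + (-4*Z - 4*w) = 4 - 4*Z - 4*w)
-97*V(-13, 9) - 29 = -97*(4 - 4*(-13) - 4*9) - 29 = -97*(4 + 52 - 36) - 29 = -97*20 - 29 = -1940 - 29 = -1969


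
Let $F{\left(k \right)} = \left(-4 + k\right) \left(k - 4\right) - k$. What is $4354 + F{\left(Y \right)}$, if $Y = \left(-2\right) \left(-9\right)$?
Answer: $4532$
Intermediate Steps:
$Y = 18$
$F{\left(k \right)} = \left(-4 + k\right)^{2} - k$ ($F{\left(k \right)} = \left(-4 + k\right) \left(-4 + k\right) - k = \left(-4 + k\right)^{2} - k$)
$4354 + F{\left(Y \right)} = 4354 + \left(\left(-4 + 18\right)^{2} - 18\right) = 4354 - \left(18 - 14^{2}\right) = 4354 + \left(196 - 18\right) = 4354 + 178 = 4532$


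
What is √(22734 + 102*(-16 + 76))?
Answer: 3*√3206 ≈ 169.86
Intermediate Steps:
√(22734 + 102*(-16 + 76)) = √(22734 + 102*60) = √(22734 + 6120) = √28854 = 3*√3206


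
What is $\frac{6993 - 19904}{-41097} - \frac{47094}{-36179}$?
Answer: $\frac{2402529187}{1486848363} \approx 1.6159$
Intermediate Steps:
$\frac{6993 - 19904}{-41097} - \frac{47094}{-36179} = \left(6993 - 19904\right) \left(- \frac{1}{41097}\right) - - \frac{47094}{36179} = \left(-12911\right) \left(- \frac{1}{41097}\right) + \frac{47094}{36179} = \frac{12911}{41097} + \frac{47094}{36179} = \frac{2402529187}{1486848363}$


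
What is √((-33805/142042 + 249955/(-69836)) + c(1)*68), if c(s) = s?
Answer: √63246574187796077/31391282 ≈ 8.0114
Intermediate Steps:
√((-33805/142042 + 249955/(-69836)) + c(1)*68) = √((-33805/142042 + 249955/(-69836)) + 1*68) = √((-33805*1/142042 + 249955*(-1/69836)) + 68) = √((-33805/142042 - 249955/69836) + 68) = √(-239651355/62782564 + 68) = √(4029562997/62782564) = √63246574187796077/31391282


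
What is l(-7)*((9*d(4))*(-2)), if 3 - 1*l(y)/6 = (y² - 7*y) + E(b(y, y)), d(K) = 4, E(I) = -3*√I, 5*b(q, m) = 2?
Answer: 41040 - 1296*√10/5 ≈ 40220.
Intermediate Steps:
b(q, m) = ⅖ (b(q, m) = (⅕)*2 = ⅖)
l(y) = 18 - 6*y² + 42*y + 18*√10/5 (l(y) = 18 - 6*((y² - 7*y) - 3*√10/5) = 18 - 6*(y² - 7*y - 3*√10/5) = 18 + (-6*y² + 42*y + 18*√10/5) = 18 - 6*y² + 42*y + 18*√10/5)
l(-7)*((9*d(4))*(-2)) = (18 - 6*(-7)² + 42*(-7) + 18*√10/5)*((9*4)*(-2)) = (18 - 6*49 - 294 + 18*√10/5)*(36*(-2)) = (18 - 294 - 294 + 18*√10/5)*(-72) = (-570 + 18*√10/5)*(-72) = 41040 - 1296*√10/5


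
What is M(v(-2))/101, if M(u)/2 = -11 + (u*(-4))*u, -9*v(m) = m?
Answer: -1814/8181 ≈ -0.22173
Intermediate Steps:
v(m) = -m/9
M(u) = -22 - 8*u**2 (M(u) = 2*(-11 + (u*(-4))*u) = 2*(-11 + (-4*u)*u) = 2*(-11 - 4*u**2) = -22 - 8*u**2)
M(v(-2))/101 = (-22 - 8*(-1/9*(-2))**2)/101 = (-22 - 8*(2/9)**2)*(1/101) = (-22 - 8*4/81)*(1/101) = (-22 - 32/81)*(1/101) = -1814/81*1/101 = -1814/8181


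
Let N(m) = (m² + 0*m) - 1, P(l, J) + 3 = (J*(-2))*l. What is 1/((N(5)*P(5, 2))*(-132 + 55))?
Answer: 1/42504 ≈ 2.3527e-5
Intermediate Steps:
P(l, J) = -3 - 2*J*l (P(l, J) = -3 + (J*(-2))*l = -3 + (-2*J)*l = -3 - 2*J*l)
N(m) = -1 + m² (N(m) = (m² + 0) - 1 = m² - 1 = -1 + m²)
1/((N(5)*P(5, 2))*(-132 + 55)) = 1/(((-1 + 5²)*(-3 - 2*2*5))*(-132 + 55)) = 1/(((-1 + 25)*(-3 - 20))*(-77)) = 1/((24*(-23))*(-77)) = 1/(-552*(-77)) = 1/42504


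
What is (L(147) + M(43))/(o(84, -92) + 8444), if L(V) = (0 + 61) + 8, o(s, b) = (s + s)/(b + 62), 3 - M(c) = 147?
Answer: -125/14064 ≈ -0.0088879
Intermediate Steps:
M(c) = -144 (M(c) = 3 - 1*147 = 3 - 147 = -144)
o(s, b) = 2*s/(62 + b) (o(s, b) = (2*s)/(62 + b) = 2*s/(62 + b))
L(V) = 69 (L(V) = 61 + 8 = 69)
(L(147) + M(43))/(o(84, -92) + 8444) = (69 - 144)/(2*84/(62 - 92) + 8444) = -75/(2*84/(-30) + 8444) = -75/(2*84*(-1/30) + 8444) = -75/(-28/5 + 8444) = -75/42192/5 = -75*5/42192 = -125/14064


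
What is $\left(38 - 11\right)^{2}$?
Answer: $729$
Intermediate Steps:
$\left(38 - 11\right)^{2} = 27^{2} = 729$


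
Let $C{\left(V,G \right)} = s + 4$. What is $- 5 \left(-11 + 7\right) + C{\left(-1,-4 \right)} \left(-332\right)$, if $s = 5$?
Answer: $-2968$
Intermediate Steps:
$C{\left(V,G \right)} = 9$ ($C{\left(V,G \right)} = 5 + 4 = 9$)
$- 5 \left(-11 + 7\right) + C{\left(-1,-4 \right)} \left(-332\right) = - 5 \left(-11 + 7\right) + 9 \left(-332\right) = \left(-5\right) \left(-4\right) - 2988 = 20 - 2988 = -2968$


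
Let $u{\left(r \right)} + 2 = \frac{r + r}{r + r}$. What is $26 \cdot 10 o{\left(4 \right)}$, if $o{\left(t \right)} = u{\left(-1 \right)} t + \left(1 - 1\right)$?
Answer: $-1040$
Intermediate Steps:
$u{\left(r \right)} = -1$ ($u{\left(r \right)} = -2 + \frac{r + r}{r + r} = -2 + \frac{2 r}{2 r} = -2 + 2 r \frac{1}{2 r} = -2 + 1 = -1$)
$o{\left(t \right)} = - t$ ($o{\left(t \right)} = - t + \left(1 - 1\right) = - t + 0 = - t$)
$26 \cdot 10 o{\left(4 \right)} = 26 \cdot 10 \left(\left(-1\right) 4\right) = 260 \left(-4\right) = -1040$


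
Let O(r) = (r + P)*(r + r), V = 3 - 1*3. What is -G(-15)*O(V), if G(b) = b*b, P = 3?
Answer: 0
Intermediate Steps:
V = 0 (V = 3 - 3 = 0)
G(b) = b**2
O(r) = 2*r*(3 + r) (O(r) = (r + 3)*(r + r) = (3 + r)*(2*r) = 2*r*(3 + r))
-G(-15)*O(V) = -(-15)**2*2*0*(3 + 0) = -225*2*0*3 = -225*0 = -1*0 = 0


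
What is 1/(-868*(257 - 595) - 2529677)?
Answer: -1/2236293 ≈ -4.4717e-7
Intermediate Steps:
1/(-868*(257 - 595) - 2529677) = 1/(-868*(-338) - 2529677) = 1/(293384 - 2529677) = 1/(-2236293) = -1/2236293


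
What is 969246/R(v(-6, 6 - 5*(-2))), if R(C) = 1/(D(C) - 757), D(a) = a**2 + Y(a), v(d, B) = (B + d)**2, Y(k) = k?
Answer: 9055665378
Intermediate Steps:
D(a) = a + a**2 (D(a) = a**2 + a = a + a**2)
R(C) = 1/(-757 + C*(1 + C)) (R(C) = 1/(C*(1 + C) - 757) = 1/(-757 + C*(1 + C)))
969246/R(v(-6, 6 - 5*(-2))) = 969246/(1/(-757 + ((6 - 5*(-2)) - 6)**2 + (((6 - 5*(-2)) - 6)**2)**2)) = 969246/(1/(-757 + ((6 + 10) - 6)**2 + (((6 + 10) - 6)**2)**2)) = 969246/(1/(-757 + (16 - 6)**2 + ((16 - 6)**2)**2)) = 969246/(1/(-757 + 10**2 + (10**2)**2)) = 969246/(1/(-757 + 100 + 100**2)) = 969246/(1/(-757 + 100 + 10000)) = 969246/(1/9343) = 969246*9343 = 9055665378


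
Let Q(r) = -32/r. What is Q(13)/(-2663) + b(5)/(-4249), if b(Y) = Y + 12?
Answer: -452555/147096131 ≈ -0.0030766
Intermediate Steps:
b(Y) = 12 + Y
Q(13)/(-2663) + b(5)/(-4249) = -32/13/(-2663) + (12 + 5)/(-4249) = -32*1/13*(-1/2663) + 17*(-1/4249) = -32/13*(-1/2663) - 17/4249 = 32/34619 - 17/4249 = -452555/147096131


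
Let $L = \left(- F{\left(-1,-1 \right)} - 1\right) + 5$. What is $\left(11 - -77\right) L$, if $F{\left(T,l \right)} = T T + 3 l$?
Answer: $528$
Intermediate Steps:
$F{\left(T,l \right)} = T^{2} + 3 l$
$L = 6$ ($L = \left(- (\left(-1\right)^{2} + 3 \left(-1\right)) - 1\right) + 5 = \left(- (1 - 3) - 1\right) + 5 = \left(\left(-1\right) \left(-2\right) - 1\right) + 5 = \left(2 - 1\right) + 5 = 1 + 5 = 6$)
$\left(11 - -77\right) L = \left(11 - -77\right) 6 = \left(11 + 77\right) 6 = 88 \cdot 6 = 528$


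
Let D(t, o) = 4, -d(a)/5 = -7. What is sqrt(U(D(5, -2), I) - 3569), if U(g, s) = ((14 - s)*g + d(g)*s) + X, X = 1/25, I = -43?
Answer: 3*I*sqrt(13461)/5 ≈ 69.613*I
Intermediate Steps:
d(a) = 35 (d(a) = -5*(-7) = 35)
X = 1/25 ≈ 0.040000
U(g, s) = 1/25 + 35*s + g*(14 - s) (U(g, s) = ((14 - s)*g + 35*s) + 1/25 = (g*(14 - s) + 35*s) + 1/25 = (35*s + g*(14 - s)) + 1/25 = 1/25 + 35*s + g*(14 - s))
sqrt(U(D(5, -2), I) - 3569) = sqrt((1/25 + 14*4 + 35*(-43) - 1*4*(-43)) - 3569) = sqrt((1/25 + 56 - 1505 + 172) - 3569) = sqrt(-31924/25 - 3569) = sqrt(-121149/25) = 3*I*sqrt(13461)/5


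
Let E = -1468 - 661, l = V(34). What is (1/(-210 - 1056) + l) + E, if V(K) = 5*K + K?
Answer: -2437051/1266 ≈ -1925.0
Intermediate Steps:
V(K) = 6*K
l = 204 (l = 6*34 = 204)
E = -2129
(1/(-210 - 1056) + l) + E = (1/(-210 - 1056) + 204) - 2129 = (1/(-1266) + 204) - 2129 = (-1/1266 + 204) - 2129 = 258263/1266 - 2129 = -2437051/1266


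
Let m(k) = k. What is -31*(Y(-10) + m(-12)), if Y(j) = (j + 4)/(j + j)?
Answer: 3627/10 ≈ 362.70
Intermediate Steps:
Y(j) = (4 + j)/(2*j) (Y(j) = (4 + j)/((2*j)) = (4 + j)*(1/(2*j)) = (4 + j)/(2*j))
-31*(Y(-10) + m(-12)) = -31*((1/2)*(4 - 10)/(-10) - 12) = -31*((1/2)*(-1/10)*(-6) - 12) = -31*(3/10 - 12) = -31*(-117/10) = 3627/10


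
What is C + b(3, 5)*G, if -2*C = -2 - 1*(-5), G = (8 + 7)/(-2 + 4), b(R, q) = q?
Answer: 36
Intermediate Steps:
G = 15/2 ≈ 7.5000
C = -3/2 (C = -(-2 - 1*(-5))/2 = -(-2 + 5)/2 = -1/2*3 = -3/2 ≈ -1.5000)
C + b(3, 5)*G = -3/2 + 5*(15/2) = -3/2 + 75/2 = 36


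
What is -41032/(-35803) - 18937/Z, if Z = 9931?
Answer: -270512619/355559593 ≈ -0.76081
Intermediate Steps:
-41032/(-35803) - 18937/Z = -41032/(-35803) - 18937/9931 = -41032*(-1/35803) - 18937*1/9931 = 41032/35803 - 18937/9931 = -270512619/355559593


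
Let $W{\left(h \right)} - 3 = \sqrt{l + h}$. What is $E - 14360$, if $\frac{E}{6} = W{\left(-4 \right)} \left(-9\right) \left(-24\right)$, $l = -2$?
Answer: $-10472 + 1296 i \sqrt{6} \approx -10472.0 + 3174.5 i$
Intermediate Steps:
$W{\left(h \right)} = 3 + \sqrt{-2 + h}$
$E = 3888 + 1296 i \sqrt{6}$ ($E = 6 \left(3 + \sqrt{-2 - 4}\right) \left(-9\right) \left(-24\right) = 6 \left(3 + \sqrt{-6}\right) \left(-9\right) \left(-24\right) = 6 \left(3 + i \sqrt{6}\right) \left(-9\right) \left(-24\right) = 6 \left(-27 - 9 i \sqrt{6}\right) \left(-24\right) = 6 \left(648 + 216 i \sqrt{6}\right) = 3888 + 1296 i \sqrt{6} \approx 3888.0 + 3174.5 i$)
$E - 14360 = \left(3888 + 1296 i \sqrt{6}\right) - 14360 = -10472 + 1296 i \sqrt{6}$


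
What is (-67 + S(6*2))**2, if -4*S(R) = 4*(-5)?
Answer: 3844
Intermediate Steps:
S(R) = 5 (S(R) = -(-5) = -1/4*(-20) = 5)
(-67 + S(6*2))**2 = (-67 + 5)**2 = (-62)**2 = 3844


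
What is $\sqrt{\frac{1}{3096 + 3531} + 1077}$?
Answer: $\frac{32 \sqrt{20910}}{141} \approx 32.818$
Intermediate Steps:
$\sqrt{\frac{1}{3096 + 3531} + 1077} = \sqrt{\frac{1}{6627} + 1077} = \sqrt{\frac{7137280}{6627}} = \frac{32 \sqrt{20910}}{141}$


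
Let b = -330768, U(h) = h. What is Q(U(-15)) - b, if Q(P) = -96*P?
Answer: 332208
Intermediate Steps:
Q(U(-15)) - b = -96*(-15) - 1*(-330768) = 1440 + 330768 = 332208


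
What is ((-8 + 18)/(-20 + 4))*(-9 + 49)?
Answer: -25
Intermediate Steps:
((-8 + 18)/(-20 + 4))*(-9 + 49) = (10/(-16))*40 = (10*(-1/16))*40 = -5/8*40 = -25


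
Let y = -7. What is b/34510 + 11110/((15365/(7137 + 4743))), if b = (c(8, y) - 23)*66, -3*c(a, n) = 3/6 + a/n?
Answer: 31412699043/3656870 ≈ 8590.0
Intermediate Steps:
c(a, n) = -1/6 - a/(3*n) (c(a, n) = -(3/6 + a/n)/3 = -(3*(1/6) + a/n)/3 = -(1/2 + a/n)/3 = -1/6 - a/(3*n))
b = -10527/7 (b = ((1/6)*(-1*(-7) - 2*8)/(-7) - 23)*66 = ((1/6)*(-1/7)*(7 - 16) - 23)*66 = ((1/6)*(-1/7)*(-9) - 23)*66 = (3/14 - 23)*66 = -319/14*66 = -10527/7 ≈ -1503.9)
b/34510 + 11110/((15365/(7137 + 4743))) = -10527/7/34510 + 11110/((15365/(7137 + 4743))) = -10527/7*1/34510 + 11110/((15365/11880)) = -363/8330 + 11110/((15365*(1/11880))) = -363/8330 + 11110/(3073/2376) = -363/8330 + 11110*(2376/3073) = -363/8330 + 26397360/3073 = 31412699043/3656870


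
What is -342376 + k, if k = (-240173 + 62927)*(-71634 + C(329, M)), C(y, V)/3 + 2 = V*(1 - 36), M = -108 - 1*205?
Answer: 6872371274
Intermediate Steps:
M = -313 (M = -108 - 205 = -313)
C(y, V) = -6 - 105*V (C(y, V) = -6 + 3*(V*(1 - 36)) = -6 + 3*(V*(-35)) = -6 + 3*(-35*V) = -6 - 105*V)
k = 6872713650 (k = (-240173 + 62927)*(-71634 + (-6 - 105*(-313))) = -177246*(-71634 + (-6 + 32865)) = -177246*(-71634 + 32859) = -177246*(-38775) = 6872713650)
-342376 + k = -342376 + 6872713650 = 6872371274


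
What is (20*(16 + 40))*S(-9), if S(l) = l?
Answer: -10080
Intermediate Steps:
(20*(16 + 40))*S(-9) = (20*(16 + 40))*(-9) = (20*56)*(-9) = 1120*(-9) = -10080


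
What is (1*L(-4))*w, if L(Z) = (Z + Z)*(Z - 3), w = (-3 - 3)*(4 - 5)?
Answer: 336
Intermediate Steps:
w = 6 (w = -6*(-1) = 6)
L(Z) = 2*Z*(-3 + Z) (L(Z) = (2*Z)*(-3 + Z) = 2*Z*(-3 + Z))
(1*L(-4))*w = (1*(2*(-4)*(-3 - 4)))*6 = (1*(2*(-4)*(-7)))*6 = (1*56)*6 = 56*6 = 336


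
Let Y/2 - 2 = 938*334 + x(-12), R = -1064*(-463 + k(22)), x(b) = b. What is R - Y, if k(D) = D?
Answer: -157340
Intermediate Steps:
R = 469224 (R = -1064*(-463 + 22) = -1064*(-441) = 469224)
Y = 626564 (Y = 4 + 2*(938*334 - 12) = 4 + 2*(313292 - 12) = 4 + 2*313280 = 4 + 626560 = 626564)
R - Y = 469224 - 1*626564 = 469224 - 626564 = -157340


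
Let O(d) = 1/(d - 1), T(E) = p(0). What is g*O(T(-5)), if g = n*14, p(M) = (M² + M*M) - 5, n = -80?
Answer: 560/3 ≈ 186.67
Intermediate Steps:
p(M) = -5 + 2*M² (p(M) = (M² + M²) - 5 = 2*M² - 5 = -5 + 2*M²)
T(E) = -5 (T(E) = -5 + 2*0² = -5 + 2*0 = -5 + 0 = -5)
O(d) = 1/(-1 + d)
g = -1120 (g = -80*14 = -1120)
g*O(T(-5)) = -1120/(-1 - 5) = -1120/(-6) = -1120*(-⅙) = 560/3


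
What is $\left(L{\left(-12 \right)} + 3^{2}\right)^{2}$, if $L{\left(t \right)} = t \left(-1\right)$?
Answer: $441$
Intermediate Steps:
$L{\left(t \right)} = - t$
$\left(L{\left(-12 \right)} + 3^{2}\right)^{2} = \left(\left(-1\right) \left(-12\right) + 3^{2}\right)^{2} = \left(12 + 9\right)^{2} = 21^{2} = 441$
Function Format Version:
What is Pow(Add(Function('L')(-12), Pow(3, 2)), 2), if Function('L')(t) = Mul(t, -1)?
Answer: 441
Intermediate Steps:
Function('L')(t) = Mul(-1, t)
Pow(Add(Function('L')(-12), Pow(3, 2)), 2) = Pow(Add(Mul(-1, -12), Pow(3, 2)), 2) = Pow(Add(12, 9), 2) = Pow(21, 2) = 441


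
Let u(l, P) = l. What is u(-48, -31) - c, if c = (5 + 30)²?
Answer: -1273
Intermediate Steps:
c = 1225 (c = 35² = 1225)
u(-48, -31) - c = -48 - 1*1225 = -48 - 1225 = -1273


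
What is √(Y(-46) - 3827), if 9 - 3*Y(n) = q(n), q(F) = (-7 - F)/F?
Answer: I*√8090986/46 ≈ 61.836*I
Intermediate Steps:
q(F) = (-7 - F)/F
Y(n) = 3 - (-7 - n)/(3*n)
√(Y(-46) - 3827) = √((⅓)*(7 + 10*(-46))/(-46) - 3827) = √((⅓)*(-1/46)*(7 - 460) - 3827) = √((⅓)*(-1/46)*(-453) - 3827) = √(151/46 - 3827) = √(-175891/46) = I*√8090986/46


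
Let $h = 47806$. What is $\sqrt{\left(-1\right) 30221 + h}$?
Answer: $\sqrt{17585} \approx 132.61$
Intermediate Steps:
$\sqrt{\left(-1\right) 30221 + h} = \sqrt{\left(-1\right) 30221 + 47806} = \sqrt{-30221 + 47806} = \sqrt{17585}$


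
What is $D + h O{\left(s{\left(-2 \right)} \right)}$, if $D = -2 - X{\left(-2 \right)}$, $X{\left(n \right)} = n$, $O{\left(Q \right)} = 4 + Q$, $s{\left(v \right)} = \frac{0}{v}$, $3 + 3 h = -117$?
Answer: $-160$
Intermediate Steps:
$h = -40$ ($h = -1 + \frac{1}{3} \left(-117\right) = -1 - 39 = -40$)
$s{\left(v \right)} = 0$
$D = 0$ ($D = -2 - -2 = -2 + 2 = 0$)
$D + h O{\left(s{\left(-2 \right)} \right)} = 0 - 40 \left(4 + 0\right) = 0 - 160 = -160$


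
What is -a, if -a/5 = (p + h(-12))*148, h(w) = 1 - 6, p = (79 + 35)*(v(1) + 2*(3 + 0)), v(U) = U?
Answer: 586820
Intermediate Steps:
p = 798 (p = (79 + 35)*(1 + 2*(3 + 0)) = 114*(1 + 2*3) = 114*(1 + 6) = 114*7 = 798)
h(w) = -5
a = -586820 (a = -5*(798 - 5)*148 = -3965*148 = -5*117364 = -586820)
-a = -1*(-586820) = 586820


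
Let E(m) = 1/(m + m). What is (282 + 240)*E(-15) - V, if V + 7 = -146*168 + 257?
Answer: 121303/5 ≈ 24261.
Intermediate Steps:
E(m) = 1/(2*m)
V = -24278 (V = -7 + (-146*168 + 257) = -7 + (-24528 + 257) = -7 - 24271 = -24278)
(282 + 240)*E(-15) - V = (282 + 240)*((1/2)/(-15)) - 1*(-24278) = 522*((1/2)*(-1/15)) + 24278 = 522*(-1/30) + 24278 = -87/5 + 24278 = 121303/5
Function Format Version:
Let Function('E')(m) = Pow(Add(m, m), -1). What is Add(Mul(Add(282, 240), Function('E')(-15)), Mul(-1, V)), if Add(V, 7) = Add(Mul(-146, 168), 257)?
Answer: Rational(121303, 5) ≈ 24261.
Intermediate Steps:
Function('E')(m) = Mul(Rational(1, 2), Pow(m, -1)) (Function('E')(m) = Pow(Mul(2, m), -1) = Mul(Rational(1, 2), Pow(m, -1)))
V = -24278 (V = Add(-7, Add(Mul(-146, 168), 257)) = Add(-7, Add(-24528, 257)) = Add(-7, -24271) = -24278)
Add(Mul(Add(282, 240), Function('E')(-15)), Mul(-1, V)) = Add(Mul(Add(282, 240), Mul(Rational(1, 2), Pow(-15, -1))), Mul(-1, -24278)) = Add(Mul(522, Mul(Rational(1, 2), Rational(-1, 15))), 24278) = Add(Mul(522, Rational(-1, 30)), 24278) = Add(Rational(-87, 5), 24278) = Rational(121303, 5)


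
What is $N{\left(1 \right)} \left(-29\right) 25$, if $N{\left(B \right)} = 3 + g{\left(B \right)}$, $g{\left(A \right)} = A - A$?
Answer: $-2175$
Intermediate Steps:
$g{\left(A \right)} = 0$
$N{\left(B \right)} = 3$ ($N{\left(B \right)} = 3 + 0 = 3$)
$N{\left(1 \right)} \left(-29\right) 25 = 3 \left(-29\right) 25 = \left(-87\right) 25 = -2175$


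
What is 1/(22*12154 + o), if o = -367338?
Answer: -1/99950 ≈ -1.0005e-5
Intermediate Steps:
1/(22*12154 + o) = 1/(22*12154 - 367338) = 1/(267388 - 367338) = 1/(-99950) = -1/99950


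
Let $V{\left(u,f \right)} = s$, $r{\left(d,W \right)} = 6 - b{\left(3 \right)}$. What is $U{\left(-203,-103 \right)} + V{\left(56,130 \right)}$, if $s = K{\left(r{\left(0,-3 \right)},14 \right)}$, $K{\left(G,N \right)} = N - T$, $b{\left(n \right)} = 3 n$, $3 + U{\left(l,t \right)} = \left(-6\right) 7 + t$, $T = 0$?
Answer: $-134$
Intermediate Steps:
$U{\left(l,t \right)} = -45 + t$ ($U{\left(l,t \right)} = -3 + \left(\left(-6\right) 7 + t\right) = -3 + \left(-42 + t\right) = -45 + t$)
$r{\left(d,W \right)} = -3$ ($r{\left(d,W \right)} = 6 - 3 \cdot 3 = 6 - 9 = -3$)
$K{\left(G,N \right)} = N$ ($K{\left(G,N \right)} = N - 0 = N + 0 = N$)
$s = 14$
$V{\left(u,f \right)} = 14$
$U{\left(-203,-103 \right)} + V{\left(56,130 \right)} = \left(-45 - 103\right) + 14 = -148 + 14 = -134$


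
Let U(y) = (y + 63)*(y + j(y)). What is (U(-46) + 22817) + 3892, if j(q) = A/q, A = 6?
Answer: 596270/23 ≈ 25925.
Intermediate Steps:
j(q) = 6/q
U(y) = (63 + y)*(y + 6/y) (U(y) = (y + 63)*(y + 6/y) = (63 + y)*(y + 6/y))
(U(-46) + 22817) + 3892 = ((6 + (-46)**2 + 63*(-46) + 378/(-46)) + 22817) + 3892 = ((6 + 2116 - 2898 + 378*(-1/46)) + 22817) + 3892 = ((6 + 2116 - 2898 - 189/23) + 22817) + 3892 = (-18037/23 + 22817) + 3892 = 506754/23 + 3892 = 596270/23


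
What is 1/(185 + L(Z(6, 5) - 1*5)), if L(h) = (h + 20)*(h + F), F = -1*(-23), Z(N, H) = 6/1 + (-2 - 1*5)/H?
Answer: 25/15699 ≈ 0.0015925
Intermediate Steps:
Z(N, H) = 6 - 7/H (Z(N, H) = 6*1 + (-2 - 5)/H = 6 - 7/H)
F = 23
L(h) = (20 + h)*(23 + h) (L(h) = (h + 20)*(h + 23) = (20 + h)*(23 + h))
1/(185 + L(Z(6, 5) - 1*5)) = 1/(185 + (460 + ((6 - 7/5) - 1*5)**2 + 43*((6 - 7/5) - 1*5))) = 1/(185 + (460 + ((6 - 7*1/5) - 5)**2 + 43*((6 - 7*1/5) - 5))) = 1/(185 + (460 + ((6 - 7/5) - 5)**2 + 43*((6 - 7/5) - 5))) = 1/(185 + (460 + (23/5 - 5)**2 + 43*(23/5 - 5))) = 1/(185 + (460 + (-2/5)**2 + 43*(-2/5))) = 1/(185 + (460 + 4/25 - 86/5)) = 1/(185 + 11074/25) = 1/(15699/25) = 25/15699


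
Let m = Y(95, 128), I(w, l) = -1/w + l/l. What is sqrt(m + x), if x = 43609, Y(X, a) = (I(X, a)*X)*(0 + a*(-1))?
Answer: sqrt(31577) ≈ 177.70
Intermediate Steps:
I(w, l) = 1 - 1/w (I(w, l) = -1/w + 1 = 1 - 1/w)
Y(X, a) = -a*(-1 + X) (Y(X, a) = (((-1 + X)/X)*X)*(0 + a*(-1)) = (-1 + X)*(0 - a) = (-1 + X)*(-a) = -a*(-1 + X))
m = -12032 (m = 128*(1 - 1*95) = 128*(1 - 95) = 128*(-94) = -12032)
sqrt(m + x) = sqrt(-12032 + 43609) = sqrt(31577)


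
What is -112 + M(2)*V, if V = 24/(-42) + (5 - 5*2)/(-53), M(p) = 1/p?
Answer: -83281/742 ≈ -112.24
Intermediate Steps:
V = -177/371 (V = 24*(-1/42) + (5 - 10)*(-1/53) = -4/7 - 5*(-1/53) = -4/7 + 5/53 = -177/371 ≈ -0.47709)
-112 + M(2)*V = -112 - 177/371/2 = -112 + (½)*(-177/371) = -112 - 177/742 = -83281/742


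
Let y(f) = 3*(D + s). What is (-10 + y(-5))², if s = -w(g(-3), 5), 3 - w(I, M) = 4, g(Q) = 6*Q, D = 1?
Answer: 16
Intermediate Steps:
w(I, M) = -1 (w(I, M) = 3 - 1*4 = 3 - 4 = -1)
s = 1 (s = -1*(-1) = 1)
y(f) = 6 (y(f) = 3*(1 + 1) = 3*2 = 6)
(-10 + y(-5))² = (-10 + 6)² = (-4)² = 16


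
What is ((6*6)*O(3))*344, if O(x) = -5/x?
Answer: -20640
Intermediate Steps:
((6*6)*O(3))*344 = ((6*6)*(-5/3))*344 = (36*(-5*1/3))*344 = (36*(-5/3))*344 = -60*344 = -20640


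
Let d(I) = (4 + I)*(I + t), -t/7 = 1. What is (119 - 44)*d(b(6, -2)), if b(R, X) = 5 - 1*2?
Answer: -2100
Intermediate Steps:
b(R, X) = 3 (b(R, X) = 5 - 2 = 3)
t = -7 (t = -7*1 = -7)
d(I) = (-7 + I)*(4 + I) (d(I) = (4 + I)*(I - 7) = (4 + I)*(-7 + I) = (-7 + I)*(4 + I))
(119 - 44)*d(b(6, -2)) = (119 - 44)*(-28 + 3**2 - 3*3) = 75*(-28 + 9 - 9) = 75*(-28) = -2100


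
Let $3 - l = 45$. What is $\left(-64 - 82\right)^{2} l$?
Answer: $-895272$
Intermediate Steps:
$l = -42$ ($l = 3 - 45 = -42$)
$\left(-64 - 82\right)^{2} l = \left(-64 - 82\right)^{2} \left(-42\right) = \left(-146\right)^{2} \left(-42\right) = 21316 \left(-42\right) = -895272$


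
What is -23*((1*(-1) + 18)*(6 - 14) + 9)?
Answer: 2921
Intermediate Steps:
-23*((1*(-1) + 18)*(6 - 14) + 9) = -23*((-1 + 18)*(-8) + 9) = -23*(17*(-8) + 9) = -23*(-136 + 9) = -23*(-127) = 2921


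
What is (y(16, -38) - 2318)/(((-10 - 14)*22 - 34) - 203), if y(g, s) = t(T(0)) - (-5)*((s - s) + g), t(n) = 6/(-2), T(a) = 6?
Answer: 249/85 ≈ 2.9294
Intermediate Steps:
t(n) = -3 (t(n) = 6*(-1/2) = -3)
y(g, s) = -3 + 5*g (y(g, s) = -3 - (-5)*((s - s) + g) = -3 - (-5)*(0 + g) = -3 - (-5)*g = -3 + 5*g)
(y(16, -38) - 2318)/(((-10 - 14)*22 - 34) - 203) = ((-3 + 5*16) - 2318)/(((-10 - 14)*22 - 34) - 203) = ((-3 + 80) - 2318)/((-24*22 - 34) - 203) = (77 - 2318)/((-528 - 34) - 203) = -2241/(-562 - 203) = -2241/(-765) = -2241*(-1/765) = 249/85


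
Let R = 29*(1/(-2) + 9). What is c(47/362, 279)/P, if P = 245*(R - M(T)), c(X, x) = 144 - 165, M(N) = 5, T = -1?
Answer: -2/5635 ≈ -0.00035492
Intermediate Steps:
c(X, x) = -21
R = 493/2 (R = 29*(1*(-½) + 9) = 29*(-½ + 9) = 29*(17/2) = 493/2 ≈ 246.50)
P = 118335/2 (P = 245*(493/2 - 1*5) = 245*(493/2 - 5) = 245*(483/2) = 118335/2 ≈ 59168.)
c(47/362, 279)/P = -21/118335/2 = -21*2/118335 = -2/5635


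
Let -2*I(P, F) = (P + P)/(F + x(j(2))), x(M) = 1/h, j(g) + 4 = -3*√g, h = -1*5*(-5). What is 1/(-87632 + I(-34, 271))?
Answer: -3388/296896791 ≈ -1.1411e-5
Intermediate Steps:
h = 25 (h = -5*(-5) = 25)
j(g) = -4 - 3*√g
x(M) = 1/25
I(P, F) = -P/(1/25 + F) (I(P, F) = -(P + P)/(2*(F + 1/25)) = -2*P/(2*(1/25 + F)) = -P/(1/25 + F))
1/(-87632 + I(-34, 271)) = 1/(-87632 - 25*(-34)/(1 + 25*271)) = 1/(-87632 - 25*(-34)/(1 + 6775)) = 1/(-87632 - 25*(-34)/6776) = 1/(-87632 - 25*(-34)*1/6776) = 1/(-87632 + 425/3388) = 1/(-296896791/3388) = -3388/296896791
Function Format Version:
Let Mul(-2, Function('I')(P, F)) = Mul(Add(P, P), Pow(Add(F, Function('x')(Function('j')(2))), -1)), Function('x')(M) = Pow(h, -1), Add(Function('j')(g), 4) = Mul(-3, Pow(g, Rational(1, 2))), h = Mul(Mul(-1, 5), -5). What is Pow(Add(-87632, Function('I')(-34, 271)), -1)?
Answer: Rational(-3388, 296896791) ≈ -1.1411e-5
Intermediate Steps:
h = 25 (h = Mul(-5, -5) = 25)
Function('j')(g) = Add(-4, Mul(-3, Pow(g, Rational(1, 2))))
Function('x')(M) = Rational(1, 25) (Function('x')(M) = Pow(25, -1) = Rational(1, 25))
Function('I')(P, F) = Mul(-1, P, Pow(Add(Rational(1, 25), F), -1)) (Function('I')(P, F) = Mul(Rational(-1, 2), Mul(Add(P, P), Pow(Add(F, Rational(1, 25)), -1))) = Mul(Rational(-1, 2), Mul(Mul(2, P), Pow(Add(Rational(1, 25), F), -1))) = Mul(Rational(-1, 2), Mul(2, P, Pow(Add(Rational(1, 25), F), -1))) = Mul(-1, P, Pow(Add(Rational(1, 25), F), -1)))
Pow(Add(-87632, Function('I')(-34, 271)), -1) = Pow(Add(-87632, Mul(-25, -34, Pow(Add(1, Mul(25, 271)), -1))), -1) = Pow(Add(-87632, Mul(-25, -34, Pow(Add(1, 6775), -1))), -1) = Pow(Add(-87632, Mul(-25, -34, Pow(6776, -1))), -1) = Pow(Add(-87632, Mul(-25, -34, Rational(1, 6776))), -1) = Pow(Add(-87632, Rational(425, 3388)), -1) = Pow(Rational(-296896791, 3388), -1) = Rational(-3388, 296896791)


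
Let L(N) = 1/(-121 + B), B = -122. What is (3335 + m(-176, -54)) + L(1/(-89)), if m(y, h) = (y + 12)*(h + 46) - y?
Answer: 1171988/243 ≈ 4823.0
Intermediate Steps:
m(y, h) = -y + (12 + y)*(46 + h) (m(y, h) = (12 + y)*(46 + h) - y = -y + (12 + y)*(46 + h))
L(N) = -1/243 (L(N) = 1/(-121 - 122) = 1/(-243) = -1/243)
(3335 + m(-176, -54)) + L(1/(-89)) = (3335 + (552 + 12*(-54) + 45*(-176) - 54*(-176))) - 1/243 = (3335 + (552 - 648 - 7920 + 9504)) - 1/243 = (3335 + 1488) - 1/243 = 4823 - 1/243 = 1171988/243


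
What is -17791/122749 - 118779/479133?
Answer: -7701419558/19604365539 ≈ -0.39284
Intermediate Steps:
-17791/122749 - 118779/479133 = -17791*1/122749 - 118779*1/479133 = -17791/122749 - 39593/159711 = -7701419558/19604365539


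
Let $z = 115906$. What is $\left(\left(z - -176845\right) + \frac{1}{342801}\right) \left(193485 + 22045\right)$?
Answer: $\frac{21629585471522560}{342801} \approx 6.3097 \cdot 10^{10}$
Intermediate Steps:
$\left(\left(z - -176845\right) + \frac{1}{342801}\right) \left(193485 + 22045\right) = \left(\left(115906 - -176845\right) + \frac{1}{342801}\right) \left(193485 + 22045\right) = \left(\left(115906 + 176845\right) + \frac{1}{342801}\right) 215530 = \left(292751 + \frac{1}{342801}\right) 215530 = \frac{100355335552}{342801} \cdot 215530 = \frac{21629585471522560}{342801}$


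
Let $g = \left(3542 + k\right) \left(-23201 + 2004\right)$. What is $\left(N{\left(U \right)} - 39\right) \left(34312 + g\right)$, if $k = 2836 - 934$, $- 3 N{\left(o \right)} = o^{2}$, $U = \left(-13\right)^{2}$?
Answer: $1102785303256$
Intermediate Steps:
$U = 169$
$N{\left(o \right)} = - \frac{o^{2}}{3}$
$k = 1902$ ($k = 2836 - 934 = 1902$)
$g = -115396468$ ($g = \left(3542 + 1902\right) \left(-23201 + 2004\right) = 5444 \left(-21197\right) = -115396468$)
$\left(N{\left(U \right)} - 39\right) \left(34312 + g\right) = \left(- \frac{169^{2}}{3} - 39\right) \left(34312 - 115396468\right) = \left(\left(- \frac{1}{3}\right) 28561 - 39\right) \left(-115362156\right) = \left(- \frac{28561}{3} - 39\right) \left(-115362156\right) = \left(- \frac{28678}{3}\right) \left(-115362156\right) = 1102785303256$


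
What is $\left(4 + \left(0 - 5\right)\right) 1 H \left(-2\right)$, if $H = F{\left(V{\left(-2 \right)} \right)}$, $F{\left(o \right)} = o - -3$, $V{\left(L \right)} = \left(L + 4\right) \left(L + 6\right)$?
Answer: $22$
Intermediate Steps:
$V{\left(L \right)} = \left(4 + L\right) \left(6 + L\right)$
$F{\left(o \right)} = 3 + o$ ($F{\left(o \right)} = o + 3 = 3 + o$)
$H = 11$ ($H = 3 + \left(24 + \left(-2\right)^{2} + 10 \left(-2\right)\right) = 3 + \left(24 + 4 - 20\right) = 3 + 8 = 11$)
$\left(4 + \left(0 - 5\right)\right) 1 H \left(-2\right) = \left(4 + \left(0 - 5\right)\right) 1 \cdot 11 \left(-2\right) = \left(4 - 5\right) 1 \cdot 11 \left(-2\right) = \left(-1\right) 1 \cdot 11 \left(-2\right) = \left(-1\right) 11 \left(-2\right) = \left(-11\right) \left(-2\right) = 22$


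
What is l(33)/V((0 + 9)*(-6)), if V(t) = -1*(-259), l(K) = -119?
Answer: -17/37 ≈ -0.45946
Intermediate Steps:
V(t) = 259
l(33)/V((0 + 9)*(-6)) = -119/259 = -119*1/259 = -17/37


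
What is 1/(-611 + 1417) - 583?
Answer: -469897/806 ≈ -583.00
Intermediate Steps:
1/(-611 + 1417) - 583 = 1/806 - 583 = -469897/806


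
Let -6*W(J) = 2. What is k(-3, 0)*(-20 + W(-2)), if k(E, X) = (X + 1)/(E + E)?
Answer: 61/18 ≈ 3.3889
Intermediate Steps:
k(E, X) = (1 + X)/(2*E) (k(E, X) = (1 + X)/((2*E)) = (1 + X)*(1/(2*E)) = (1 + X)/(2*E))
W(J) = -1/3 (W(J) = -1/6*2 = -1/3)
k(-3, 0)*(-20 + W(-2)) = ((1/2)*(1 + 0)/(-3))*(-20 - 1/3) = ((1/2)*(-1/3)*1)*(-61/3) = -1/6*(-61/3) = 61/18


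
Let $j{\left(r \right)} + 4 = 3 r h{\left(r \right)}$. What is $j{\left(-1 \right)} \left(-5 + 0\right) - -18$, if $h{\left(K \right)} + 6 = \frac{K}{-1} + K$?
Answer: $-52$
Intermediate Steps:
$h{\left(K \right)} = -6$ ($h{\left(K \right)} = -6 + \left(\frac{K}{-1} + K\right) = -6 + \left(K \left(-1\right) + K\right) = -6 + \left(- K + K\right) = -6 + 0 = -6$)
$j{\left(r \right)} = -4 - 18 r$ ($j{\left(r \right)} = -4 + 3 r \left(-6\right) = -4 - 18 r$)
$j{\left(-1 \right)} \left(-5 + 0\right) - -18 = \left(-4 - -18\right) \left(-5 + 0\right) - -18 = \left(-4 + 18\right) \left(-5\right) + 18 = 14 \left(-5\right) + 18 = -70 + 18 = -52$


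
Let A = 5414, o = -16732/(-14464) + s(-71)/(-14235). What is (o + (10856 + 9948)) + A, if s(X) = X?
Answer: 1349598841421/51473760 ≈ 26219.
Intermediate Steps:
o = 59801741/51473760 (o = -16732/(-14464) - 71/(-14235) = -16732*(-1/14464) - 71*(-1/14235) = 4183/3616 + 71/14235 = 59801741/51473760 ≈ 1.1618)
(o + (10856 + 9948)) + A = (59801741/51473760 + (10856 + 9948)) + 5414 = (59801741/51473760 + 20804) + 5414 = 1070919904781/51473760 + 5414 = 1349598841421/51473760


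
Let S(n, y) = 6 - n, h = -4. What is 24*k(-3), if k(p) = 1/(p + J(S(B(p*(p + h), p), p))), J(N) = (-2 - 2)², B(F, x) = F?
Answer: 24/13 ≈ 1.8462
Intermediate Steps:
J(N) = 16 (J(N) = (-4)² = 16)
k(p) = 1/(16 + p) (k(p) = 1/(p + 16) = 1/(16 + p))
24*k(-3) = 24/(16 - 3) = 24/13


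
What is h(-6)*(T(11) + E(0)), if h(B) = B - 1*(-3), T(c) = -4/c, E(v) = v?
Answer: 12/11 ≈ 1.0909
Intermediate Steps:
h(B) = 3 + B (h(B) = B + 3 = 3 + B)
h(-6)*(T(11) + E(0)) = (3 - 6)*(-4/11 + 0) = -3*(-4*1/11 + 0) = -3*(-4/11 + 0) = -3*(-4/11) = 12/11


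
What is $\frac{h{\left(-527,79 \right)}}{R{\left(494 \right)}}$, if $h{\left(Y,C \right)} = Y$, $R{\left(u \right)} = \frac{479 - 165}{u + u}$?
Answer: $- \frac{260338}{157} \approx -1658.2$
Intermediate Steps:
$R{\left(u \right)} = \frac{157}{u}$ ($R{\left(u \right)} = \frac{314}{2 u} = 314 \frac{1}{2 u} = \frac{157}{u}$)
$\frac{h{\left(-527,79 \right)}}{R{\left(494 \right)}} = - \frac{527}{157 \cdot \frac{1}{494}} = - \frac{527}{\frac{157}{494}} = \left(-527\right) \frac{494}{157} = - \frac{260338}{157}$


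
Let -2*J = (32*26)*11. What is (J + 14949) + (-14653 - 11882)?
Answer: -16162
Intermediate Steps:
J = -4576 (J = -32*26*11/2 = -416*11 = -½*9152 = -4576)
(J + 14949) + (-14653 - 11882) = (-4576 + 14949) + (-14653 - 11882) = 10373 - 26535 = -16162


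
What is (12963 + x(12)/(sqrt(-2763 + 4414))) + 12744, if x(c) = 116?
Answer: 25707 + 116*sqrt(1651)/1651 ≈ 25710.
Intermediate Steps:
(12963 + x(12)/(sqrt(-2763 + 4414))) + 12744 = (12963 + 116/(sqrt(-2763 + 4414))) + 12744 = (12963 + 116/(sqrt(1651))) + 12744 = (12963 + 116*(sqrt(1651)/1651)) + 12744 = (12963 + 116*sqrt(1651)/1651) + 12744 = 25707 + 116*sqrt(1651)/1651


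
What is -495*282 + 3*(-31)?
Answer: -139683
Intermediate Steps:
-495*282 + 3*(-31) = -139590 - 93 = -139683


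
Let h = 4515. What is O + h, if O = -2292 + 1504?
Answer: 3727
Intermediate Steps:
O = -788
O + h = -788 + 4515 = 3727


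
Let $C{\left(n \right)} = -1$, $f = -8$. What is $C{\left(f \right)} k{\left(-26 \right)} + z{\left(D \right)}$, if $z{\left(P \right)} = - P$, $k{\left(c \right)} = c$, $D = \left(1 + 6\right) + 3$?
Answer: $16$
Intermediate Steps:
$D = 10$ ($D = 7 + 3 = 10$)
$C{\left(f \right)} k{\left(-26 \right)} + z{\left(D \right)} = \left(-1\right) \left(-26\right) - 10 = 26 - 10 = 16$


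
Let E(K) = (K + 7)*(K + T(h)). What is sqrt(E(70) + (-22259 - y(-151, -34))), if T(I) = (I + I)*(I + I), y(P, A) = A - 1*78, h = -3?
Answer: I*sqrt(13985) ≈ 118.26*I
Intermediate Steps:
y(P, A) = -78 + A (y(P, A) = A - 78 = -78 + A)
T(I) = 4*I**2 (T(I) = (2*I)*(2*I) = 4*I**2)
E(K) = (7 + K)*(36 + K) (E(K) = (K + 7)*(K + 4*(-3)**2) = (7 + K)*(K + 4*9) = (7 + K)*(K + 36) = (7 + K)*(36 + K))
sqrt(E(70) + (-22259 - y(-151, -34))) = sqrt((252 + 70**2 + 43*70) + (-22259 - (-78 - 34))) = sqrt((252 + 4900 + 3010) + (-22259 - 1*(-112))) = sqrt(8162 + (-22259 + 112)) = sqrt(8162 - 22147) = sqrt(-13985) = I*sqrt(13985)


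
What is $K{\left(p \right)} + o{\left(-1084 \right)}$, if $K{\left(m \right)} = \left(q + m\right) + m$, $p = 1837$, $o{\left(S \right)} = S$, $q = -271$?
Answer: $2319$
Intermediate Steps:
$K{\left(m \right)} = -271 + 2 m$ ($K{\left(m \right)} = \left(-271 + m\right) + m = -271 + 2 m$)
$K{\left(p \right)} + o{\left(-1084 \right)} = \left(-271 + 2 \cdot 1837\right) - 1084 = \left(-271 + 3674\right) - 1084 = 3403 - 1084 = 2319$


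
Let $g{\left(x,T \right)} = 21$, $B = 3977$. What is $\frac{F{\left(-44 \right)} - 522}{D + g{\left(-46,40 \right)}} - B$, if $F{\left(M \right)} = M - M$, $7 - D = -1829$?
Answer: $- \frac{2461937}{619} \approx -3977.3$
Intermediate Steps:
$D = 1836$ ($D = 7 - -1829 = 7 + 1829 = 1836$)
$F{\left(M \right)} = 0$
$\frac{F{\left(-44 \right)} - 522}{D + g{\left(-46,40 \right)}} - B = \frac{0 - 522}{1836 + 21} - 3977 = - \frac{522}{1857} - 3977 = \left(-522\right) \frac{1}{1857} - 3977 = - \frac{174}{619} - 3977 = - \frac{2461937}{619}$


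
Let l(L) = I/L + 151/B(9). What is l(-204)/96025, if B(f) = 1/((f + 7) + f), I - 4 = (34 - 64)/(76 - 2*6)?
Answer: 24643087/626851200 ≈ 0.039312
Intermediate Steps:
I = 113/32 (I = 4 + (34 - 64)/(76 - 2*6) = 4 - 30/(76 - 12) = 4 - 30/64 = 4 - 30*1/64 = 4 - 15/32 = 113/32 ≈ 3.5313)
B(f) = 1/(7 + 2*f) (B(f) = 1/((7 + f) + f) = 1/(7 + 2*f))
l(L) = 3775 + 113/(32*L) (l(L) = 113/(32*L) + 151/(1/(7 + 2*9)) = 113/(32*L) + 151/(1/(7 + 18)) = 113/(32*L) + 151/(1/25) = 113/(32*L) + 151*25 = 113/(32*L) + 3775 = 3775 + 113/(32*L))
l(-204)/96025 = (3775 + (113/32)/(-204))/96025 = (3775 + (113/32)*(-1/204))*(1/96025) = (3775 - 113/6528)*(1/96025) = (24643087/6528)*(1/96025) = 24643087/626851200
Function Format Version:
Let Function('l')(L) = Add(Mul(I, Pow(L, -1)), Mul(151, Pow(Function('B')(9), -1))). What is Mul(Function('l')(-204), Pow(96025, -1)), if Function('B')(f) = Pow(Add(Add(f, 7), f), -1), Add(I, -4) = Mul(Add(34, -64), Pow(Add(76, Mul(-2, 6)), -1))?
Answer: Rational(24643087, 626851200) ≈ 0.039312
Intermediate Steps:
I = Rational(113, 32) (I = Add(4, Mul(Add(34, -64), Pow(Add(76, Mul(-2, 6)), -1))) = Add(4, Mul(-30, Pow(Add(76, -12), -1))) = Add(4, Mul(-30, Pow(64, -1))) = Add(4, Mul(-30, Rational(1, 64))) = Add(4, Rational(-15, 32)) = Rational(113, 32) ≈ 3.5313)
Function('B')(f) = Pow(Add(7, Mul(2, f)), -1) (Function('B')(f) = Pow(Add(Add(7, f), f), -1) = Pow(Add(7, Mul(2, f)), -1))
Function('l')(L) = Add(3775, Mul(Rational(113, 32), Pow(L, -1))) (Function('l')(L) = Add(Mul(Rational(113, 32), Pow(L, -1)), Mul(151, Pow(Pow(Add(7, Mul(2, 9)), -1), -1))) = Add(Mul(Rational(113, 32), Pow(L, -1)), Mul(151, Pow(Pow(Add(7, 18), -1), -1))) = Add(Mul(Rational(113, 32), Pow(L, -1)), Mul(151, Pow(Pow(25, -1), -1))) = Add(Mul(Rational(113, 32), Pow(L, -1)), Mul(151, Pow(Rational(1, 25), -1))) = Add(Mul(Rational(113, 32), Pow(L, -1)), Mul(151, 25)) = Add(Mul(Rational(113, 32), Pow(L, -1)), 3775) = Add(3775, Mul(Rational(113, 32), Pow(L, -1))))
Mul(Function('l')(-204), Pow(96025, -1)) = Mul(Add(3775, Mul(Rational(113, 32), Pow(-204, -1))), Pow(96025, -1)) = Mul(Add(3775, Mul(Rational(113, 32), Rational(-1, 204))), Rational(1, 96025)) = Mul(Add(3775, Rational(-113, 6528)), Rational(1, 96025)) = Mul(Rational(24643087, 6528), Rational(1, 96025)) = Rational(24643087, 626851200)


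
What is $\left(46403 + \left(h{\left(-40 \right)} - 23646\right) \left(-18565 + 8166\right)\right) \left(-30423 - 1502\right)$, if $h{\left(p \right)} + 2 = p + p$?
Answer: $-7878894459375$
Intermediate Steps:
$h{\left(p \right)} = -2 + 2 p$ ($h{\left(p \right)} = -2 + \left(p + p\right) = -2 + 2 p$)
$\left(46403 + \left(h{\left(-40 \right)} - 23646\right) \left(-18565 + 8166\right)\right) \left(-30423 - 1502\right) = \left(46403 + \left(\left(-2 + 2 \left(-40\right)\right) - 23646\right) \left(-18565 + 8166\right)\right) \left(-30423 - 1502\right) = \left(46403 + \left(\left(-2 - 80\right) - 23646\right) \left(-10399\right)\right) \left(-31925\right) = \left(46403 + \left(-82 - 23646\right) \left(-10399\right)\right) \left(-31925\right) = \left(46403 - -246747472\right) \left(-31925\right) = \left(46403 + 246747472\right) \left(-31925\right) = 246793875 \left(-31925\right) = -7878894459375$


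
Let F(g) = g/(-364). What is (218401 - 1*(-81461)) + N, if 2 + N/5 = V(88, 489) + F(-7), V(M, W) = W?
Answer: 15719449/52 ≈ 3.0230e+5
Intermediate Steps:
F(g) = -g/364 (F(g) = g*(-1/364) = -g/364)
N = 126625/52 (N = -10 + 5*(489 - 1/364*(-7)) = -10 + 5*(489 + 1/52) = -10 + 5*(25429/52) = -10 + 127145/52 = 126625/52 ≈ 2435.1)
(218401 - 1*(-81461)) + N = (218401 - 1*(-81461)) + 126625/52 = (218401 + 81461) + 126625/52 = 299862 + 126625/52 = 15719449/52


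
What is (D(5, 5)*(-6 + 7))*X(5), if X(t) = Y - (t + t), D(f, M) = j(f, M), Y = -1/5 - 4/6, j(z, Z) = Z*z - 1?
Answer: -1304/5 ≈ -260.80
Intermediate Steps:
j(z, Z) = -1 + Z*z
Y = -13/15 (Y = -1*⅕ - 4*⅙ = -⅕ - ⅔ = -13/15 ≈ -0.86667)
D(f, M) = -1 + M*f
X(t) = -13/15 - 2*t (X(t) = -13/15 - (t + t) = -13/15 - 2*t)
(D(5, 5)*(-6 + 7))*X(5) = ((-1 + 5*5)*(-6 + 7))*(-13/15 - 2*5) = ((-1 + 25)*1)*(-13/15 - 10) = (24*1)*(-163/15) = 24*(-163/15) = -1304/5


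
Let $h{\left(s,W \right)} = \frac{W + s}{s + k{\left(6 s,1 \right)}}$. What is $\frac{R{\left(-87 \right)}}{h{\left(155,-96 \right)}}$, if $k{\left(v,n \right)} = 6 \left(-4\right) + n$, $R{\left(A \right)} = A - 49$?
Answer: $- \frac{17952}{59} \approx -304.27$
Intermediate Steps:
$R{\left(A \right)} = -49 + A$ ($R{\left(A \right)} = A - 49 = -49 + A$)
$k{\left(v,n \right)} = -24 + n$
$h{\left(s,W \right)} = \frac{W + s}{-23 + s}$ ($h{\left(s,W \right)} = \frac{W + s}{s + \left(-24 + 1\right)} = \frac{W + s}{s - 23} = \frac{W + s}{-23 + s}$)
$\frac{R{\left(-87 \right)}}{h{\left(155,-96 \right)}} = \frac{-49 - 87}{\frac{1}{-23 + 155} \left(-96 + 155\right)} = - \frac{136}{\frac{1}{132} \cdot 59} = - \frac{136}{\frac{59}{132}} = \left(-136\right) \frac{132}{59} = - \frac{17952}{59}$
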